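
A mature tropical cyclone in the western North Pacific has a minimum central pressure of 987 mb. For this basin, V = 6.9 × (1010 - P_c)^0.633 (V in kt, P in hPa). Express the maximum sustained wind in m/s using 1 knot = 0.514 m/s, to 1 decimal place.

25.8 m/s

ΔP = 1010 − 987 = 23 mb.
V ≈ 6.9 × 23^0.633 = 6.9 × 7.277 ≈ 50.214 kt.
50.214 × 0.514 ≈ 25.81 m/s → 25.8 m/s.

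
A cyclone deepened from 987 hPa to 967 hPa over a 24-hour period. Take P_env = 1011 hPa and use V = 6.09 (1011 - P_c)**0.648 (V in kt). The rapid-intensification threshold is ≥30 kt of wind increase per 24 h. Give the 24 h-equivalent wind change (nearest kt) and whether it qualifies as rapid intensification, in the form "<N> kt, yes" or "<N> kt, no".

V₁: ΔP = 24, V ≈ 6.09 × 24^0.648 ≈ 47.75 kt.
V₂: ΔP = 44, V ≈ 6.09 × 44^0.648 ≈ 70.73 kt.
ΔV over 24 h = 22.98 kt → 24 h equivalent = 22.98 × 24/24 ≈ 22.98 kt.
23 kt < 30 kt ⇒ not rapid intensification.

23 kt, no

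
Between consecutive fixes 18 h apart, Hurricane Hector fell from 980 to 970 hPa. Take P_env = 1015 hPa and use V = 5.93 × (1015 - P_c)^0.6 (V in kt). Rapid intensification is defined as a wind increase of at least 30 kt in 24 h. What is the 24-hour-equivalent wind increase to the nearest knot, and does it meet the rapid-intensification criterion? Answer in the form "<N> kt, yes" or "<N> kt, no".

11 kt, no

V₁: ΔP = 35, V ≈ 5.93 × 35^0.6 ≈ 50.06 kt.
V₂: ΔP = 45, V ≈ 5.93 × 45^0.6 ≈ 58.21 kt.
ΔV over 18 h = 8.15 kt → 24 h equivalent = 8.15 × 24/18 ≈ 10.87 kt.
11 kt < 30 kt ⇒ not rapid intensification.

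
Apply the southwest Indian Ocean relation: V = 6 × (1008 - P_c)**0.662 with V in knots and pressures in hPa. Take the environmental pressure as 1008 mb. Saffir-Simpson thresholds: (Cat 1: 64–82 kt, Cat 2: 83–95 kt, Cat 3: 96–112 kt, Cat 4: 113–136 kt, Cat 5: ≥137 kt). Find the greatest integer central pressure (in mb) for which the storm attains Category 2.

955 mb

Category 2 begins at V = 83 kt.
Required ΔP = (83/6)^(1/0.662) = 13.833^1.511 ≈ 52.90 mb.
P_c ≤ 1008 − 52.90 = 955.10, so the highest integer P_c is 955 mb.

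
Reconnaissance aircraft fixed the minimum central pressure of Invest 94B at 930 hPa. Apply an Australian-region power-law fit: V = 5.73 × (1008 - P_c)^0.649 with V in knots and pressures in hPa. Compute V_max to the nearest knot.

97 kt

ΔP = 1008 − 930 = 78 hPa.
78^0.649 ≈ 16.903.
V ≈ 5.73 × 16.903 ≈ 96.9 kt.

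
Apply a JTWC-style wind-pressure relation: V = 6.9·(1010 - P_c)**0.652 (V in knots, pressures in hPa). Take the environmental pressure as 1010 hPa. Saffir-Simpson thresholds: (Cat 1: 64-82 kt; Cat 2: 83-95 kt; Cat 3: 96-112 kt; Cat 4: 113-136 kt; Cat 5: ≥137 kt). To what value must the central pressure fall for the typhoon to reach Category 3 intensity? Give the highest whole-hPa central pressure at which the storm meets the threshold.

953 hPa

Category 3 begins at V = 96 kt.
Required ΔP = (96/6.9)^(1/0.652) = 13.913^1.534 ≈ 56.72 hPa.
P_c ≤ 1010 − 56.72 = 953.28, so the highest integer P_c is 953 hPa.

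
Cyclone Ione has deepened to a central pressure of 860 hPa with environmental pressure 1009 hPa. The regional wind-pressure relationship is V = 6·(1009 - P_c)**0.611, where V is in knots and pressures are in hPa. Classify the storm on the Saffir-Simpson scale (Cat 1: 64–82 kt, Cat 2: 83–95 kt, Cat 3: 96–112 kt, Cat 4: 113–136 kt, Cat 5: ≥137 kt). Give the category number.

ΔP = 1009 − 860 = 149 hPa.
V ≈ 6 × 149^0.611 = 6 × 21.27 ≈ 128 kt.
128 kt falls in the Category 4 band.

4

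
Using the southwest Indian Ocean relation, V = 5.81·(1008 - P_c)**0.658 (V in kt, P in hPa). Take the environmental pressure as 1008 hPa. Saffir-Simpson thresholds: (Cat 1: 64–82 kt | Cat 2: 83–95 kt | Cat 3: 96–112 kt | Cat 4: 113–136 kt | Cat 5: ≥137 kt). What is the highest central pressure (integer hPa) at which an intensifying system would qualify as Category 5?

886 hPa

Category 5 begins at V = 137 kt.
Required ΔP = (137/5.81)^(1/0.658) = 23.580^1.520 ≈ 121.88 hPa.
P_c ≤ 1008 − 121.88 = 886.12, so the highest integer P_c is 886 hPa.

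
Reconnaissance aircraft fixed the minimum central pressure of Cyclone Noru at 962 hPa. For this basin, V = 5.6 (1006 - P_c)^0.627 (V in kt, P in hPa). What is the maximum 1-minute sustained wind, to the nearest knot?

60 kt

ΔP = 1006 − 962 = 44 hPa.
44^0.627 ≈ 10.726.
V ≈ 5.6 × 10.726 ≈ 60.1 kt.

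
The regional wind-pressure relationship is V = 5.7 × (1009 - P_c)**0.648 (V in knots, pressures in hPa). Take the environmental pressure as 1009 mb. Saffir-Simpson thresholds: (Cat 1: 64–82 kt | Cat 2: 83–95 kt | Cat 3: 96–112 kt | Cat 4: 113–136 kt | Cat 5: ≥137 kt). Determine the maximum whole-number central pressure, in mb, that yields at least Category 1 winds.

Category 1 begins at V = 64 kt.
Required ΔP = (64/5.7)^(1/0.648) = 11.228^1.543 ≈ 41.77 mb.
P_c ≤ 1009 − 41.77 = 967.23, so the highest integer P_c is 967 mb.

967 mb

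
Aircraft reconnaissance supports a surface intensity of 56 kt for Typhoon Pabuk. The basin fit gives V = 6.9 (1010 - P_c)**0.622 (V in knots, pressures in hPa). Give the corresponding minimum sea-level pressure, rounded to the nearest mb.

981 mb

ΔP = (V / 6.9)^(1/0.622) = (56/6.9)^1.608.
56/6.9 = 8.116; 8.116^1.608 ≈ 28.97 mb.
P_c = 1010 − 28.97 = 981.03 ≈ 981 mb.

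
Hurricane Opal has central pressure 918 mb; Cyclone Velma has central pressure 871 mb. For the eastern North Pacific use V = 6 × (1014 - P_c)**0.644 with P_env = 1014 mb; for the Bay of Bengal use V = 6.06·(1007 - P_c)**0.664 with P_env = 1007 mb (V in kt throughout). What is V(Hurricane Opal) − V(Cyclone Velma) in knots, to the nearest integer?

Hurricane Opal: ΔP = 96; V ≈ 6 × 96^0.644 ≈ 113.43 kt.
Cyclone Velma: ΔP = 136; V ≈ 6.06 × 136^0.664 ≈ 158.18 kt.
Difference ≈ 113.43 − 158.18 = -44.75 → -45 kt.

-45 kt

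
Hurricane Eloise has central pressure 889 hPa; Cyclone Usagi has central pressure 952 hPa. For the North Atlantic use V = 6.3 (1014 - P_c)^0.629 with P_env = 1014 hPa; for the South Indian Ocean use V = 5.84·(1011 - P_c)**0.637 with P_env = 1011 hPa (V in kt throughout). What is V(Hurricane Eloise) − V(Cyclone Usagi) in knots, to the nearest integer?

Hurricane Eloise: ΔP = 125; V ≈ 6.3 × 125^0.629 ≈ 131.31 kt.
Cyclone Usagi: ΔP = 59; V ≈ 5.84 × 59^0.637 ≈ 78.42 kt.
Difference ≈ 131.31 − 78.42 = 52.89 → 53 kt.

53 kt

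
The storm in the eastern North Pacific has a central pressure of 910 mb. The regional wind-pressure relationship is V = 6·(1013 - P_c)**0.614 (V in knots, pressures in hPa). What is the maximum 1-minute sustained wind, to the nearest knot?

ΔP = 1013 − 910 = 103 mb.
103^0.614 ≈ 17.214.
V ≈ 6 × 17.214 ≈ 103.3 kt.

103 kt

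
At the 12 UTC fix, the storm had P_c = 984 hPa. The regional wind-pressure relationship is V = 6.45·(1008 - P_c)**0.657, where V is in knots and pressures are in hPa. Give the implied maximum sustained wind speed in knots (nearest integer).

52 kt

ΔP = 1008 − 984 = 24 hPa.
24^0.657 ≈ 8.069.
V ≈ 6.45 × 8.069 ≈ 52.0 kt.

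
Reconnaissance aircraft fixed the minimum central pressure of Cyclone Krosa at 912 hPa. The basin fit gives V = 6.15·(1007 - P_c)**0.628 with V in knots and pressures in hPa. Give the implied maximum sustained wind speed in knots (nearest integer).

ΔP = 1007 − 912 = 95 hPa.
95^0.628 ≈ 17.459.
V ≈ 6.15 × 17.459 ≈ 107.4 kt.

107 kt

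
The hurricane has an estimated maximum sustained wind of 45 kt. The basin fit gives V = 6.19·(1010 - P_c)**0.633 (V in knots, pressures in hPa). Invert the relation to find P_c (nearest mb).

ΔP = (V / 6.19)^(1/0.633) = (45/6.19)^1.580.
45/6.19 = 7.270; 7.270^1.580 ≈ 22.96 mb.
P_c = 1010 − 22.96 = 987.04 ≈ 987 mb.

987 mb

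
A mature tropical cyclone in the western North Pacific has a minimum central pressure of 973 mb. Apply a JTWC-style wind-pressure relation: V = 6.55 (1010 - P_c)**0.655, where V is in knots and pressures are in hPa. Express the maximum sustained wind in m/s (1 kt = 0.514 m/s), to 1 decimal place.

ΔP = 1010 − 973 = 37 mb.
V ≈ 6.55 × 37^0.655 = 6.55 × 10.646 ≈ 69.729 kt.
69.729 × 0.514 ≈ 35.84 m/s → 35.8 m/s.

35.8 m/s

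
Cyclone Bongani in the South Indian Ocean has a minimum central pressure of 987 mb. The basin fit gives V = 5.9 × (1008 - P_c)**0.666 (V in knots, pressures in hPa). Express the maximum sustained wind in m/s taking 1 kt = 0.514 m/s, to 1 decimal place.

ΔP = 1008 − 987 = 21 mb.
V ≈ 5.9 × 21^0.666 = 5.9 × 7.596 ≈ 44.818 kt.
44.818 × 0.514 ≈ 23.04 m/s → 23.0 m/s.

23.0 m/s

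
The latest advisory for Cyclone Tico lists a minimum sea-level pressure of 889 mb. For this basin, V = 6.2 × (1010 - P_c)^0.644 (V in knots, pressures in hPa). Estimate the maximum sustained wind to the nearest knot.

136 kt

ΔP = 1010 − 889 = 121 mb.
121^0.644 ≈ 21.944.
V ≈ 6.2 × 21.944 ≈ 136.1 kt.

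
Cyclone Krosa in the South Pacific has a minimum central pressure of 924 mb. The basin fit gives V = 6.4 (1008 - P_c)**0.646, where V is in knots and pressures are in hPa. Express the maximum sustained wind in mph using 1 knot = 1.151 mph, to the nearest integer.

ΔP = 1008 − 924 = 84 mb.
V ≈ 6.4 × 84^0.646 = 6.4 × 17.502 ≈ 112.012 kt.
112.012 × 1.151 ≈ 128.93 mph → 129 mph.

129 mph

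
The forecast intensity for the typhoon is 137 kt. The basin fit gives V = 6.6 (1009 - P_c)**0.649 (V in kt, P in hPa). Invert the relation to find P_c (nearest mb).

902 mb

ΔP = (V / 6.6)^(1/0.649) = (137/6.6)^1.541.
137/6.6 = 20.758; 20.758^1.541 ≈ 107.04 mb.
P_c = 1009 − 107.04 = 901.96 ≈ 902 mb.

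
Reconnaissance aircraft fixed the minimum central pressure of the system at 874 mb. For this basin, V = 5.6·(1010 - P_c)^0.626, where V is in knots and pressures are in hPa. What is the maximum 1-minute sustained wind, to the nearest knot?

121 kt

ΔP = 1010 − 874 = 136 mb.
136^0.626 ≈ 21.657.
V ≈ 5.6 × 21.657 ≈ 121.3 kt.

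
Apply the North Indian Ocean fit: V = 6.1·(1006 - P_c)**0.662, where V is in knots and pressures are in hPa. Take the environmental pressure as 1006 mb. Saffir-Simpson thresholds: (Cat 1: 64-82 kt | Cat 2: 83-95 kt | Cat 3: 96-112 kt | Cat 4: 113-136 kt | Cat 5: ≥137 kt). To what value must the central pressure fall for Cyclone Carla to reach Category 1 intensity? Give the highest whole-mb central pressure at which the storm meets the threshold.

Category 1 begins at V = 64 kt.
Required ΔP = (64/6.1)^(1/0.662) = 10.492^1.511 ≈ 34.84 mb.
P_c ≤ 1006 − 34.84 = 971.16, so the highest integer P_c is 971 mb.

971 mb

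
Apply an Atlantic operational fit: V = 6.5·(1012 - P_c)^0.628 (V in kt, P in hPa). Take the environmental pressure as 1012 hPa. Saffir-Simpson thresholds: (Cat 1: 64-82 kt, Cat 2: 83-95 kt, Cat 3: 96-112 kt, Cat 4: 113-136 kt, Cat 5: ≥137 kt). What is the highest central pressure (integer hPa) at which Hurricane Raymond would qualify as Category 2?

Category 2 begins at V = 83 kt.
Required ΔP = (83/6.5)^(1/0.628) = 12.769^1.592 ≈ 57.73 hPa.
P_c ≤ 1012 − 57.73 = 954.27, so the highest integer P_c is 954 hPa.

954 hPa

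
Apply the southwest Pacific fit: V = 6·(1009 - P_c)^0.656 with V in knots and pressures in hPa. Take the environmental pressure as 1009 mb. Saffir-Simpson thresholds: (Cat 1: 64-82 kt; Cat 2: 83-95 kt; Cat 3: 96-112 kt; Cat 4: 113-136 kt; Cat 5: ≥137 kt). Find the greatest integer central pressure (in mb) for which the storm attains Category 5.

891 mb

Category 5 begins at V = 137 kt.
Required ΔP = (137/6)^(1/0.656) = 22.833^1.524 ≈ 117.76 mb.
P_c ≤ 1009 − 117.76 = 891.24, so the highest integer P_c is 891 mb.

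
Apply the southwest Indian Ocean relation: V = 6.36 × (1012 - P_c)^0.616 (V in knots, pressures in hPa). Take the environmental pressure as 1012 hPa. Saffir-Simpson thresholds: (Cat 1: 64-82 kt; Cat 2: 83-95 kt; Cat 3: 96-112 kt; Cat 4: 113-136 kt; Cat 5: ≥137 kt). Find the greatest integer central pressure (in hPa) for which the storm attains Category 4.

905 hPa

Category 4 begins at V = 113 kt.
Required ΔP = (113/6.36)^(1/0.616) = 17.767^1.623 ≈ 106.81 hPa.
P_c ≤ 1012 − 106.81 = 905.19, so the highest integer P_c is 905 hPa.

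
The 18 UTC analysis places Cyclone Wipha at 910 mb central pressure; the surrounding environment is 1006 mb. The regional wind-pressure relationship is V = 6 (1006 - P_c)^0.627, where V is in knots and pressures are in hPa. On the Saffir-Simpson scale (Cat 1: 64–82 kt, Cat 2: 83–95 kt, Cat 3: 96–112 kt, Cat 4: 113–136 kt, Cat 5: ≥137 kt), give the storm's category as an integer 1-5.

3

ΔP = 1006 − 910 = 96 mb.
V ≈ 6 × 96^0.627 = 6 × 17.49 ≈ 105 kt.
105 kt falls in the Category 3 band.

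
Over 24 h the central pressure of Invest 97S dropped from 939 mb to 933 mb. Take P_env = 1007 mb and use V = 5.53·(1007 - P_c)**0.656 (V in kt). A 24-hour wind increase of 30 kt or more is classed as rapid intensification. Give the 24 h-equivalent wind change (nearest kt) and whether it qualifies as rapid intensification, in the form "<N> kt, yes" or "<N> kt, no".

V₁: ΔP = 68, V ≈ 5.53 × 68^0.656 ≈ 88.07 kt.
V₂: ΔP = 74, V ≈ 5.53 × 74^0.656 ≈ 93.10 kt.
ΔV over 24 h = 5.03 kt → 24 h equivalent = 5.03 × 24/24 ≈ 5.03 kt.
5 kt < 30 kt ⇒ not rapid intensification.

5 kt, no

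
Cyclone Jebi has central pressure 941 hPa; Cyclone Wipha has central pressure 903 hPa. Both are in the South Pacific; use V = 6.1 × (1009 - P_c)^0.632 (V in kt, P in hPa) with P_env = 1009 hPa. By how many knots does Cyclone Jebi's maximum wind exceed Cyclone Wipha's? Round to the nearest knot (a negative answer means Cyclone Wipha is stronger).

Cyclone Jebi: ΔP = 68; V ≈ 6.1 × 68^0.632 ≈ 87.80 kt.
Cyclone Wipha: ΔP = 106; V ≈ 6.1 × 106^0.632 ≈ 116.23 kt.
Difference ≈ 87.80 − 116.23 = -28.43 → -28 kt.

-28 kt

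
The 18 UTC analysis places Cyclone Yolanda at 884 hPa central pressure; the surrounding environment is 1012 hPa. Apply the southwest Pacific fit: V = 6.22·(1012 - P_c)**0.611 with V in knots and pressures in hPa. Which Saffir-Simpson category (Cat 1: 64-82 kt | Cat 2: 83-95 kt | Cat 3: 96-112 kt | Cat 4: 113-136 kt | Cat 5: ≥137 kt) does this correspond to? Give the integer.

4

ΔP = 1012 − 884 = 128 hPa.
V ≈ 6.22 × 128^0.611 = 6.22 × 19.39 ≈ 121 kt.
121 kt falls in the Category 4 band.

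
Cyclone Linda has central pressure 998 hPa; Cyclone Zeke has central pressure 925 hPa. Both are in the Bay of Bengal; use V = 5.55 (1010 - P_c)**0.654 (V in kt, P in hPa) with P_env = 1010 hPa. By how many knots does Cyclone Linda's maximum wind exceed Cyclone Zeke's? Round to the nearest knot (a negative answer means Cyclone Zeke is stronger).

Cyclone Linda: ΔP = 12; V ≈ 5.55 × 12^0.654 ≈ 28.19 kt.
Cyclone Zeke: ΔP = 85; V ≈ 5.55 × 85^0.654 ≈ 101.42 kt.
Difference ≈ 28.19 − 101.42 = -73.23 → -73 kt.

-73 kt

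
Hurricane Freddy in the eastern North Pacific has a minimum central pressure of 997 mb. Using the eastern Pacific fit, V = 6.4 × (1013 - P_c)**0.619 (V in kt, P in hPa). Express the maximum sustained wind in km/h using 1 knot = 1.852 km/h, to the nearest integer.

ΔP = 1013 − 997 = 16 mb.
V ≈ 6.4 × 16^0.619 = 6.4 × 5.564 ≈ 35.607 kt.
35.607 × 1.852 ≈ 65.94 km/h → 66 km/h.

66 km/h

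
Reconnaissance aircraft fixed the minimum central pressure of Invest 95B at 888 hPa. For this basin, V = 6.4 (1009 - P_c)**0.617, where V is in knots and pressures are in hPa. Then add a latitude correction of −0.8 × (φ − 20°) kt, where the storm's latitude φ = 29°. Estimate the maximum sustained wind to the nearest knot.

116 kt

ΔP = 1009 − 888 = 121 hPa.
121^0.617 ≈ 19.279.
V ≈ 6.4 × 19.279 ≈ 123.4 kt.
Latitude correction: −0.8 × (29 − 20) = -7.2 kt.
Corrected V ≈ 116.2 kt → 116 kt.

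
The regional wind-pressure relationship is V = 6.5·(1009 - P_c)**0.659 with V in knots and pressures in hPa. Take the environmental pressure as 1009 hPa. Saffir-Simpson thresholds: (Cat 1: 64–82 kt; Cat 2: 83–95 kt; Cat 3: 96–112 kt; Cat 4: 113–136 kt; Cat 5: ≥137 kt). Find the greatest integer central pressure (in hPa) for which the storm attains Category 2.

961 hPa

Category 2 begins at V = 83 kt.
Required ΔP = (83/6.5)^(1/0.659) = 12.769^1.517 ≈ 47.70 hPa.
P_c ≤ 1009 − 47.70 = 961.30, so the highest integer P_c is 961 hPa.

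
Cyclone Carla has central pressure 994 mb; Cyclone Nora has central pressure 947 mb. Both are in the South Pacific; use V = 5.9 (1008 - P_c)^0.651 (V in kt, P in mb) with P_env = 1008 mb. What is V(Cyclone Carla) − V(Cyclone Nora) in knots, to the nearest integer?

Cyclone Carla: ΔP = 14; V ≈ 5.9 × 14^0.651 ≈ 32.88 kt.
Cyclone Nora: ΔP = 61; V ≈ 5.9 × 61^0.651 ≈ 85.72 kt.
Difference ≈ 32.88 − 85.72 = -52.84 → -53 kt.

-53 kt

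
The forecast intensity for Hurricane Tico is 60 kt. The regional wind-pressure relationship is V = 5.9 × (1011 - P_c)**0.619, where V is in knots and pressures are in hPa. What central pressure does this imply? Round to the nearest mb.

969 mb

ΔP = (V / 5.9)^(1/0.619) = (60/5.9)^1.616.
60/5.9 = 10.169; 10.169^1.616 ≈ 42.39 mb.
P_c = 1011 − 42.39 = 968.61 ≈ 969 mb.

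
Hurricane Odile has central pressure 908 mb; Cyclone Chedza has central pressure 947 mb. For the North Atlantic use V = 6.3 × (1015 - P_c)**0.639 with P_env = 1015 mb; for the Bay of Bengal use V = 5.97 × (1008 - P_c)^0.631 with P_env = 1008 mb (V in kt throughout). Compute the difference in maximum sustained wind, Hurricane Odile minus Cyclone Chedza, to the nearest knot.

Hurricane Odile: ΔP = 107; V ≈ 6.3 × 107^0.639 ≈ 124.77 kt.
Cyclone Chedza: ΔP = 61; V ≈ 5.97 × 61^0.631 ≈ 79.89 kt.
Difference ≈ 124.77 − 79.89 = 44.88 → 45 kt.

45 kt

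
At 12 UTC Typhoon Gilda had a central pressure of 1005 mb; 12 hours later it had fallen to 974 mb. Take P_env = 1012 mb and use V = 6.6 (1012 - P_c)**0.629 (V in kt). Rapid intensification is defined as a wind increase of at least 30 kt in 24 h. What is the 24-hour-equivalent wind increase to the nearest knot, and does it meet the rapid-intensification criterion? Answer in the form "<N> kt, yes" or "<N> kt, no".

85 kt, yes

V₁: ΔP = 7, V ≈ 6.6 × 7^0.629 ≈ 22.44 kt.
V₂: ΔP = 38, V ≈ 6.6 × 38^0.629 ≈ 65.05 kt.
ΔV over 12 h = 42.61 kt → 24 h equivalent = 42.61 × 24/12 ≈ 85.22 kt.
85 kt ≥ 30 kt ⇒ rapid intensification.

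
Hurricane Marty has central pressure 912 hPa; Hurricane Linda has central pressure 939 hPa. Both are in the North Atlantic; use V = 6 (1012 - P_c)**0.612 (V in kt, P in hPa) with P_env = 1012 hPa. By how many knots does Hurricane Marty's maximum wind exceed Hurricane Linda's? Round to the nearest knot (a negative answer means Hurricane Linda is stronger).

Hurricane Marty: ΔP = 100; V ≈ 6 × 100^0.612 ≈ 100.50 kt.
Hurricane Linda: ΔP = 73; V ≈ 6 × 73^0.612 ≈ 82.89 kt.
Difference ≈ 100.50 − 82.89 = 17.61 → 18 kt.

18 kt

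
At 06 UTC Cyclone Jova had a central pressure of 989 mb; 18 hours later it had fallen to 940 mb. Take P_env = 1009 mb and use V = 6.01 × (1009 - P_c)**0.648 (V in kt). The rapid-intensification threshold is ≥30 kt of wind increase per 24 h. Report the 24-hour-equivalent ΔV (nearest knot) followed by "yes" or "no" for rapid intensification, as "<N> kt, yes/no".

69 kt, yes

V₁: ΔP = 20, V ≈ 6.01 × 20^0.648 ≈ 41.87 kt.
V₂: ΔP = 69, V ≈ 6.01 × 69^0.648 ≈ 93.42 kt.
ΔV over 18 h = 51.55 kt → 24 h equivalent = 51.55 × 24/18 ≈ 68.73 kt.
69 kt ≥ 30 kt ⇒ rapid intensification.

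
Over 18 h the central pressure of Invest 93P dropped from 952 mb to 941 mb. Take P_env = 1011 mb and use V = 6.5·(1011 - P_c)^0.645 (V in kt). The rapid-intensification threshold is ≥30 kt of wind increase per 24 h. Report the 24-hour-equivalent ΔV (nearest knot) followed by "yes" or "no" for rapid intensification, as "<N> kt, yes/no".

V₁: ΔP = 59, V ≈ 6.5 × 59^0.645 ≈ 90.18 kt.
V₂: ΔP = 70, V ≈ 6.5 × 70^0.645 ≈ 100.69 kt.
ΔV over 18 h = 10.51 kt → 24 h equivalent = 10.51 × 24/18 ≈ 14.01 kt.
14 kt < 30 kt ⇒ not rapid intensification.

14 kt, no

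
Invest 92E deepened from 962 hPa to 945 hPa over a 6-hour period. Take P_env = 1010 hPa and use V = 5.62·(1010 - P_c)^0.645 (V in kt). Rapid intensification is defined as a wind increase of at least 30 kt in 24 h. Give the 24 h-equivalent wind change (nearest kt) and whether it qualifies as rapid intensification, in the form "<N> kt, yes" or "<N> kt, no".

59 kt, yes

V₁: ΔP = 48, V ≈ 5.62 × 48^0.645 ≈ 68.26 kt.
V₂: ΔP = 65, V ≈ 5.62 × 65^0.645 ≈ 83.00 kt.
ΔV over 6 h = 14.74 kt → 24 h equivalent = 14.74 × 24/6 ≈ 58.96 kt.
59 kt ≥ 30 kt ⇒ rapid intensification.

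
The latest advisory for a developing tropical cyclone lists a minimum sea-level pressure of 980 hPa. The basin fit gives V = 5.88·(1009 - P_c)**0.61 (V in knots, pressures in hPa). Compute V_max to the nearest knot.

46 kt

ΔP = 1009 − 980 = 29 hPa.
29^0.61 ≈ 7.799.
V ≈ 5.88 × 7.799 ≈ 45.9 kt.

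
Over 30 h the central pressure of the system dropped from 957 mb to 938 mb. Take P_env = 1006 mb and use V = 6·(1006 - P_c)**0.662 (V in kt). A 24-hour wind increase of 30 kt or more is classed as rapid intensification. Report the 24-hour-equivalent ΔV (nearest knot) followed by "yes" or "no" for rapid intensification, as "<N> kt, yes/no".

15 kt, no

V₁: ΔP = 49, V ≈ 6 × 49^0.662 ≈ 78.90 kt.
V₂: ΔP = 68, V ≈ 6 × 68^0.662 ≈ 98.01 kt.
ΔV over 30 h = 19.11 kt → 24 h equivalent = 19.11 × 24/30 ≈ 15.29 kt.
15 kt < 30 kt ⇒ not rapid intensification.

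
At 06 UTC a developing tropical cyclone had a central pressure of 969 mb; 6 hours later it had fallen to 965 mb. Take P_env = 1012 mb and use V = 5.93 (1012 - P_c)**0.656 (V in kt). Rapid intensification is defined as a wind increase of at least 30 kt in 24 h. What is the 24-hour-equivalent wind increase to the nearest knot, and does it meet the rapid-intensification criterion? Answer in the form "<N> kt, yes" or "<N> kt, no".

17 kt, no

V₁: ΔP = 43, V ≈ 5.93 × 43^0.656 ≈ 69.92 kt.
V₂: ΔP = 47, V ≈ 5.93 × 47^0.656 ≈ 74.12 kt.
ΔV over 6 h = 4.20 kt → 24 h equivalent = 4.20 × 24/6 ≈ 16.80 kt.
17 kt < 30 kt ⇒ not rapid intensification.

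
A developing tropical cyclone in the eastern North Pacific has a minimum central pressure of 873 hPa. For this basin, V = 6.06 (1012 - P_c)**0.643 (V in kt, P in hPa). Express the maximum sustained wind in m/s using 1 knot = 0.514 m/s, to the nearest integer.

74 m/s

ΔP = 1012 − 873 = 139 hPa.
V ≈ 6.06 × 139^0.643 = 6.06 × 23.876 ≈ 144.688 kt.
144.688 × 0.514 ≈ 74.37 m/s → 74 m/s.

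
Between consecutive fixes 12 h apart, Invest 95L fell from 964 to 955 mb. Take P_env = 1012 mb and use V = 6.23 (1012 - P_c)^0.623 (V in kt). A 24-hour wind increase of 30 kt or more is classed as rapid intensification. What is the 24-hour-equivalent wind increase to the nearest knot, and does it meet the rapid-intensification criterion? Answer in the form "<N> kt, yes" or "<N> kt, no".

16 kt, no

V₁: ΔP = 48, V ≈ 6.23 × 48^0.623 ≈ 69.49 kt.
V₂: ΔP = 57, V ≈ 6.23 × 57^0.623 ≈ 77.34 kt.
ΔV over 12 h = 7.85 kt → 24 h equivalent = 7.85 × 24/12 ≈ 15.70 kt.
16 kt < 30 kt ⇒ not rapid intensification.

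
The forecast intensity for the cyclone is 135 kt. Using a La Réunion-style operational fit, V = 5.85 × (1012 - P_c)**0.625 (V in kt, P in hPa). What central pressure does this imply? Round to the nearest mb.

ΔP = (V / 5.85)^(1/0.625) = (135/5.85)^1.600.
135/5.85 = 23.077; 23.077^1.600 ≈ 151.73 mb.
P_c = 1012 − 151.73 = 860.27 ≈ 860 mb.

860 mb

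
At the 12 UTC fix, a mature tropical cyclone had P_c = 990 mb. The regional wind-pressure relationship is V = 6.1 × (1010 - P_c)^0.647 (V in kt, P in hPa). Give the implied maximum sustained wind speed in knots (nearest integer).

ΔP = 1010 − 990 = 20 mb.
20^0.647 ≈ 6.947.
V ≈ 6.1 × 6.947 ≈ 42.4 kt.

42 kt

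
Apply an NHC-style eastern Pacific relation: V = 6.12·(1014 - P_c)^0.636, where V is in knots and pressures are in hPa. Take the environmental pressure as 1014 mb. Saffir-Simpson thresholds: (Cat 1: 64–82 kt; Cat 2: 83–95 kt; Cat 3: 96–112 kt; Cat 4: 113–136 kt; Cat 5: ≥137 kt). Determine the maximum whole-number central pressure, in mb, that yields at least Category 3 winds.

938 mb

Category 3 begins at V = 96 kt.
Required ΔP = (96/6.12)^(1/0.636) = 15.686^1.572 ≈ 75.81 mb.
P_c ≤ 1014 − 75.81 = 938.19, so the highest integer P_c is 938 mb.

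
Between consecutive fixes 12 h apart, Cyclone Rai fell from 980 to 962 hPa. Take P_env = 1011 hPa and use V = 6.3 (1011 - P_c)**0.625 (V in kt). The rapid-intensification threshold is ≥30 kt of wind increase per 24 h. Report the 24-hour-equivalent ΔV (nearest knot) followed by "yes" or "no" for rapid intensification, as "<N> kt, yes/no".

36 kt, yes

V₁: ΔP = 31, V ≈ 6.3 × 31^0.625 ≈ 53.88 kt.
V₂: ΔP = 49, V ≈ 6.3 × 49^0.625 ≈ 71.73 kt.
ΔV over 12 h = 17.85 kt → 24 h equivalent = 17.85 × 24/12 ≈ 35.70 kt.
36 kt ≥ 30 kt ⇒ rapid intensification.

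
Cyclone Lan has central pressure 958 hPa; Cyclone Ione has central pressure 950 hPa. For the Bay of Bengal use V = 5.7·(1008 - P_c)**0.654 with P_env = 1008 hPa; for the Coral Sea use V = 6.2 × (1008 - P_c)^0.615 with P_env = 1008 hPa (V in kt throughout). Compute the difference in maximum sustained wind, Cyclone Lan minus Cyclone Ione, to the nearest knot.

Cyclone Lan: ΔP = 50; V ≈ 5.7 × 50^0.654 ≈ 73.62 kt.
Cyclone Ione: ΔP = 58; V ≈ 6.2 × 58^0.615 ≈ 75.32 kt.
Difference ≈ 73.62 − 75.32 = -1.70 → -2 kt.

-2 kt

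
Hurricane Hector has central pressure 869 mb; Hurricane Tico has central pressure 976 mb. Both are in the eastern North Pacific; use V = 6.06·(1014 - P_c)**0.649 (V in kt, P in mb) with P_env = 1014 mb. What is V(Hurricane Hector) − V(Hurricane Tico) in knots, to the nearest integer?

Hurricane Hector: ΔP = 145; V ≈ 6.06 × 145^0.649 ≈ 153.18 kt.
Hurricane Tico: ΔP = 38; V ≈ 6.06 × 38^0.649 ≈ 64.23 kt.
Difference ≈ 153.18 − 64.23 = 88.95 → 89 kt.

89 kt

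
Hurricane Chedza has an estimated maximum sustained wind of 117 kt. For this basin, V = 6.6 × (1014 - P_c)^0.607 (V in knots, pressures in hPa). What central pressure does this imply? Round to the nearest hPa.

900 hPa

ΔP = (V / 6.6)^(1/0.607) = (117/6.6)^1.647.
117/6.6 = 17.727; 17.727^1.647 ≈ 114.04 hPa.
P_c = 1014 − 114.04 = 899.96 ≈ 900 hPa.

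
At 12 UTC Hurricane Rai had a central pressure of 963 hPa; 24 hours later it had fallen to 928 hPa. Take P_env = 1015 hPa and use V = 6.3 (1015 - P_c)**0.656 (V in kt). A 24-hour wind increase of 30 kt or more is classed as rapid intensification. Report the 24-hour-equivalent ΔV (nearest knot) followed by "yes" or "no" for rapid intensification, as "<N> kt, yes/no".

34 kt, yes

V₁: ΔP = 52, V ≈ 6.3 × 52^0.656 ≈ 84.15 kt.
V₂: ΔP = 87, V ≈ 6.3 × 87^0.656 ≈ 117.94 kt.
ΔV over 24 h = 33.79 kt → 24 h equivalent = 33.79 × 24/24 ≈ 33.79 kt.
34 kt ≥ 30 kt ⇒ rapid intensification.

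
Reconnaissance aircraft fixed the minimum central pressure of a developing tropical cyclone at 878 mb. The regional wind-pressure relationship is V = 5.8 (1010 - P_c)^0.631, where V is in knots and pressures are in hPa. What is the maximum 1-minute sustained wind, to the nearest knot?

ΔP = 1010 − 878 = 132 mb.
132^0.631 ≈ 21.781.
V ≈ 5.8 × 21.781 ≈ 126.3 kt.

126 kt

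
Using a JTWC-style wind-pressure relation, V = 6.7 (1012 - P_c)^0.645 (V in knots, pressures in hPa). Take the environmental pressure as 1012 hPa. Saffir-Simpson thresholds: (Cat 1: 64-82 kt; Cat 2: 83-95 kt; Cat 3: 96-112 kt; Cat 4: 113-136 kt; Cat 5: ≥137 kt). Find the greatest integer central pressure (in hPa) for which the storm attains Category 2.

Category 2 begins at V = 83 kt.
Required ΔP = (83/6.7)^(1/0.645) = 12.388^1.550 ≈ 49.50 hPa.
P_c ≤ 1012 − 49.50 = 962.50, so the highest integer P_c is 962 hPa.

962 hPa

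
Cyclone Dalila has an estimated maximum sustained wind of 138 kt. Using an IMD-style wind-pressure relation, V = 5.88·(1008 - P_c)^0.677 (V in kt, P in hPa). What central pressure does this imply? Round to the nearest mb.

ΔP = (V / 5.88)^(1/0.677) = (138/5.88)^1.477.
138/5.88 = 23.469; 23.469^1.477 ≈ 105.77 mb.
P_c = 1008 − 105.77 = 902.23 ≈ 902 mb.

902 mb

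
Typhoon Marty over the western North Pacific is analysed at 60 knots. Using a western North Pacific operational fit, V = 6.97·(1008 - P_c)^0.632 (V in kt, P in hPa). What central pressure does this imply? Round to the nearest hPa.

978 hPa

ΔP = (V / 6.97)^(1/0.632) = (60/6.97)^1.582.
60/6.97 = 8.608; 8.608^1.582 ≈ 30.15 hPa.
P_c = 1008 − 30.15 = 977.85 ≈ 978 hPa.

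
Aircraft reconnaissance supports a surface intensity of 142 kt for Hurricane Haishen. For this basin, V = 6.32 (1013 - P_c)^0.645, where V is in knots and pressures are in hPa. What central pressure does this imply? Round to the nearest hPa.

ΔP = (V / 6.32)^(1/0.645) = (142/6.32)^1.550.
142/6.32 = 22.468; 22.468^1.550 ≈ 124.58 hPa.
P_c = 1013 − 124.58 = 888.42 ≈ 888 hPa.

888 hPa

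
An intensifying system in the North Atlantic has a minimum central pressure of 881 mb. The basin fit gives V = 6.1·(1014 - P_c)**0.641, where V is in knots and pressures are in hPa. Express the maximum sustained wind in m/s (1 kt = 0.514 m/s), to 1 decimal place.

72.1 m/s

ΔP = 1014 − 881 = 133 mb.
V ≈ 6.1 × 133^0.641 = 6.1 × 22.982 ≈ 140.191 kt.
140.191 × 0.514 ≈ 72.06 m/s → 72.1 m/s.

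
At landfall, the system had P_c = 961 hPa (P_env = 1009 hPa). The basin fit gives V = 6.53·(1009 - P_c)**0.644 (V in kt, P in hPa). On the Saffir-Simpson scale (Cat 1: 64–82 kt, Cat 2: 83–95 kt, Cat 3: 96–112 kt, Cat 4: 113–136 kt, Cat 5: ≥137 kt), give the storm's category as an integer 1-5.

1

ΔP = 1009 − 961 = 48 hPa.
V ≈ 6.53 × 48^0.644 = 6.53 × 12.10 ≈ 79 kt.
79 kt falls in the Category 1 band.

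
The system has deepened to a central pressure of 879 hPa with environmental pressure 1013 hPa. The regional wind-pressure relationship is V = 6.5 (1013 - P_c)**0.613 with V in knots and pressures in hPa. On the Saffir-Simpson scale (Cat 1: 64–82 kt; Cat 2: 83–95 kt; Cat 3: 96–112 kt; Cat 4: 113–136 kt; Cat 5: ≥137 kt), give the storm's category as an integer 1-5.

4

ΔP = 1013 − 879 = 134 hPa.
V ≈ 6.5 × 134^0.613 = 6.5 × 20.13 ≈ 131 kt.
131 kt falls in the Category 4 band.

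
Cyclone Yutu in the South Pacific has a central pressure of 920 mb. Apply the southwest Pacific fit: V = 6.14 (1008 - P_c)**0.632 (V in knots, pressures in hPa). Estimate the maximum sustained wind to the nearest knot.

ΔP = 1008 − 920 = 88 mb.
88^0.632 ≈ 16.940.
V ≈ 6.14 × 16.940 ≈ 104.0 kt.

104 kt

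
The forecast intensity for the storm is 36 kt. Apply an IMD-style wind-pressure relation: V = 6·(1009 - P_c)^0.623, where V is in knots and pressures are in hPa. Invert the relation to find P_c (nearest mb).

ΔP = (V / 6)^(1/0.623) = (36/6)^1.605.
36/6 = 6.000; 6.000^1.605 ≈ 17.74 mb.
P_c = 1009 − 17.74 = 991.26 ≈ 991 mb.

991 mb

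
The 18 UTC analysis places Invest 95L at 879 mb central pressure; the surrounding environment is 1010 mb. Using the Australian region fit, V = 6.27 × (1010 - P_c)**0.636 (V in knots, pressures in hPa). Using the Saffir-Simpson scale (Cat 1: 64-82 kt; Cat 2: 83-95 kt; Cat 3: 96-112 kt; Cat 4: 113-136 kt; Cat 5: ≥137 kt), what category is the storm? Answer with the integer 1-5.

ΔP = 1010 − 879 = 131 mb.
V ≈ 6.27 × 131^0.636 = 6.27 × 22.21 ≈ 139 kt.
139 kt falls in the Category 5 band.

5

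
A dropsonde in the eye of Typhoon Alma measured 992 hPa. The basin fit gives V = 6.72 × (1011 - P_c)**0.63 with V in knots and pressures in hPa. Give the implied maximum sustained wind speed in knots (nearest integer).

ΔP = 1011 − 992 = 19 hPa.
19^0.63 ≈ 6.392.
V ≈ 6.72 × 6.392 ≈ 43.0 kt.

43 kt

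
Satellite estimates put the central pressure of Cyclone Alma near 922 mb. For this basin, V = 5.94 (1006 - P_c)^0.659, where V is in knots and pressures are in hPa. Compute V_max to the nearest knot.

ΔP = 1006 − 922 = 84 mb.
84^0.659 ≈ 18.540.
V ≈ 5.94 × 18.540 ≈ 110.1 kt.

110 kt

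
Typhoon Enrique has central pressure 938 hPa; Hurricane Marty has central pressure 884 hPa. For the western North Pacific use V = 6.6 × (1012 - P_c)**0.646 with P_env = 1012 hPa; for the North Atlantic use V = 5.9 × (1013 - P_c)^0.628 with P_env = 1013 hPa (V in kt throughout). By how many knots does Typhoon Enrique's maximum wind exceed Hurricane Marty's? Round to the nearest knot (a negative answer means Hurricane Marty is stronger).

-18 kt

Typhoon Enrique: ΔP = 74; V ≈ 6.6 × 74^0.646 ≈ 106.43 kt.
Hurricane Marty: ΔP = 129; V ≈ 5.9 × 129^0.628 ≈ 124.83 kt.
Difference ≈ 106.43 − 124.83 = -18.40 → -18 kt.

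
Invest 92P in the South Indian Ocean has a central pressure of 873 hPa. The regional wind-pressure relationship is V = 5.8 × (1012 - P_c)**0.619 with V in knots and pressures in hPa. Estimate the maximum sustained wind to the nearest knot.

123 kt

ΔP = 1012 − 873 = 139 hPa.
139^0.619 ≈ 21.209.
V ≈ 5.8 × 21.209 ≈ 123.0 kt.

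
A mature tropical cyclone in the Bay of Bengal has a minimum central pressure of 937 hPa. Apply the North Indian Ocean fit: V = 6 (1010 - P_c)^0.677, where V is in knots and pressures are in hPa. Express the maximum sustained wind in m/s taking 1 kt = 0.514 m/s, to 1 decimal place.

ΔP = 1010 − 937 = 73 hPa.
V ≈ 6 × 73^0.677 = 6 × 18.259 ≈ 109.552 kt.
109.552 × 0.514 ≈ 56.31 m/s → 56.3 m/s.

56.3 m/s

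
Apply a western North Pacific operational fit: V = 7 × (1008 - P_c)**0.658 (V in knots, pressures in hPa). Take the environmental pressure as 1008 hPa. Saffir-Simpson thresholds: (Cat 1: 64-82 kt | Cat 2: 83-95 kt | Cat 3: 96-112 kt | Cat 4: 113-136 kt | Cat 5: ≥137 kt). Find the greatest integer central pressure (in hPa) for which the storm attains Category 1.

979 hPa

Category 1 begins at V = 64 kt.
Required ΔP = (64/7)^(1/0.658) = 9.143^1.520 ≈ 28.88 hPa.
P_c ≤ 1008 − 28.88 = 979.12, so the highest integer P_c is 979 hPa.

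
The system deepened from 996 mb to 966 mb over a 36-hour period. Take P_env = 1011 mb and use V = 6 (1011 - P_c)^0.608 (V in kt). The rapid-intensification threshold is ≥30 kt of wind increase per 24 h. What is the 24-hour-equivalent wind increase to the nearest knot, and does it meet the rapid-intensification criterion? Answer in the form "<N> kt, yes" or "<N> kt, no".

20 kt, no

V₁: ΔP = 15, V ≈ 6 × 15^0.608 ≈ 31.13 kt.
V₂: ΔP = 45, V ≈ 6 × 45^0.608 ≈ 60.72 kt.
ΔV over 36 h = 29.59 kt → 24 h equivalent = 29.59 × 24/36 ≈ 19.73 kt.
20 kt < 30 kt ⇒ not rapid intensification.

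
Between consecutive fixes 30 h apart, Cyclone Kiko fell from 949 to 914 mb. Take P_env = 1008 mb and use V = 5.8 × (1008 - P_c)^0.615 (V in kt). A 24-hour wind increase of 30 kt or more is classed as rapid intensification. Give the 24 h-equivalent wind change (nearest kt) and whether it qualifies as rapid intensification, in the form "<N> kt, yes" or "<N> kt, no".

V₁: ΔP = 59, V ≈ 5.8 × 59^0.615 ≈ 71.20 kt.
V₂: ΔP = 94, V ≈ 5.8 × 94^0.615 ≈ 94.82 kt.
ΔV over 30 h = 23.62 kt → 24 h equivalent = 23.62 × 24/30 ≈ 18.90 kt.
19 kt < 30 kt ⇒ not rapid intensification.

19 kt, no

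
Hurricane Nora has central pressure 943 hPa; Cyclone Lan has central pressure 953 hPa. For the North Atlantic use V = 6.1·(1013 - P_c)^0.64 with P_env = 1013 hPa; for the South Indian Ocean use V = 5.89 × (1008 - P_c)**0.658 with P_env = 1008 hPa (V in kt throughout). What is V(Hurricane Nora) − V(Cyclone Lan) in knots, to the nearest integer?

10 kt

Hurricane Nora: ΔP = 70; V ≈ 6.1 × 70^0.64 ≈ 92.51 kt.
Cyclone Lan: ΔP = 55; V ≈ 5.89 × 55^0.658 ≈ 82.28 kt.
Difference ≈ 92.51 − 82.28 = 10.23 → 10 kt.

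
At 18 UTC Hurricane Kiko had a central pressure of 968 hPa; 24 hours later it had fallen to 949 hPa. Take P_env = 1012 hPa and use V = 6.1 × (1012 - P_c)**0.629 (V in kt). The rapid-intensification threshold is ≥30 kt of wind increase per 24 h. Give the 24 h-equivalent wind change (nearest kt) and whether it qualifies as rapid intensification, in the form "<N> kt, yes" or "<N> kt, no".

17 kt, no

V₁: ΔP = 44, V ≈ 6.1 × 44^0.629 ≈ 65.93 kt.
V₂: ΔP = 63, V ≈ 6.1 × 63^0.629 ≈ 82.63 kt.
ΔV over 24 h = 16.70 kt → 24 h equivalent = 16.70 × 24/24 ≈ 16.70 kt.
17 kt < 30 kt ⇒ not rapid intensification.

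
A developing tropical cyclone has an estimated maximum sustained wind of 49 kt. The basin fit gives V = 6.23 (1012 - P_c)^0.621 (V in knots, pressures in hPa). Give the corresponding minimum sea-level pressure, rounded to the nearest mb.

ΔP = (V / 6.23)^(1/0.621) = (49/6.23)^1.610.
49/6.23 = 7.865; 7.865^1.610 ≈ 27.69 mb.
P_c = 1012 − 27.69 = 984.31 ≈ 984 mb.

984 mb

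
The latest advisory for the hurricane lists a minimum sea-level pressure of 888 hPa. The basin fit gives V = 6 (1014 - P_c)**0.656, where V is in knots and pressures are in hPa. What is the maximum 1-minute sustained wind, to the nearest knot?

ΔP = 1014 − 888 = 126 hPa.
126^0.656 ≈ 23.869.
V ≈ 6 × 23.869 ≈ 143.2 kt.

143 kt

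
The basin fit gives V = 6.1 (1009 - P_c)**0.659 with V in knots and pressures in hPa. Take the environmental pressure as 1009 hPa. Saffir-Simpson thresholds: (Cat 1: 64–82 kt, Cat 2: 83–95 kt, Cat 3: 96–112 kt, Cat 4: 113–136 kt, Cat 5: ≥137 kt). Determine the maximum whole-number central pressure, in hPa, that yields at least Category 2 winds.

Category 2 begins at V = 83 kt.
Required ΔP = (83/6.1)^(1/0.659) = 13.607^1.517 ≈ 52.53 hPa.
P_c ≤ 1009 − 52.53 = 956.47, so the highest integer P_c is 956 hPa.

956 hPa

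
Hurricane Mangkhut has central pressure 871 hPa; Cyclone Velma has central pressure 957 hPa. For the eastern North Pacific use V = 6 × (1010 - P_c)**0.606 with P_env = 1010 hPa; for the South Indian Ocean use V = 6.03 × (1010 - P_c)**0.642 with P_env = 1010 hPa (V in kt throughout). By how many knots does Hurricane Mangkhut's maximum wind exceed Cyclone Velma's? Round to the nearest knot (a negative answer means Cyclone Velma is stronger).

42 kt

Hurricane Mangkhut: ΔP = 139; V ≈ 6 × 139^0.606 ≈ 119.35 kt.
Cyclone Velma: ΔP = 53; V ≈ 6.03 × 53^0.642 ≈ 77.14 kt.
Difference ≈ 119.35 − 77.14 = 42.21 → 42 kt.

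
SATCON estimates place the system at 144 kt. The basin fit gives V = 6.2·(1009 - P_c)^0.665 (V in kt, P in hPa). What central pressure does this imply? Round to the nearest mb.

896 mb

ΔP = (V / 6.2)^(1/0.665) = (144/6.2)^1.504.
144/6.2 = 23.226; 23.226^1.504 ≈ 113.26 mb.
P_c = 1009 − 113.26 = 895.74 ≈ 896 mb.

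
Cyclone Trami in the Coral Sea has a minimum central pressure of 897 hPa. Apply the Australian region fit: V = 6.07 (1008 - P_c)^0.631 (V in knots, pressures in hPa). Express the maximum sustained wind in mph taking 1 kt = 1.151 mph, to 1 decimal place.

ΔP = 1008 − 897 = 111 hPa.
V ≈ 6.07 × 111^0.631 = 6.07 × 19.525 ≈ 118.519 kt.
118.519 × 1.151 ≈ 136.42 mph → 136.4 mph.

136.4 mph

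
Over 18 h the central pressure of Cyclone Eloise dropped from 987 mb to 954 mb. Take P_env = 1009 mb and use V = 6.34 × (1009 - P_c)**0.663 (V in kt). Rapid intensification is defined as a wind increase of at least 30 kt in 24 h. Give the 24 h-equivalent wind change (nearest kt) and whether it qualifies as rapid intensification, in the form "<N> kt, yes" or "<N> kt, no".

55 kt, yes

V₁: ΔP = 22, V ≈ 6.34 × 22^0.663 ≈ 49.22 kt.
V₂: ΔP = 55, V ≈ 6.34 × 55^0.663 ≈ 90.35 kt.
ΔV over 18 h = 41.13 kt → 24 h equivalent = 41.13 × 24/18 ≈ 54.84 kt.
55 kt ≥ 30 kt ⇒ rapid intensification.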